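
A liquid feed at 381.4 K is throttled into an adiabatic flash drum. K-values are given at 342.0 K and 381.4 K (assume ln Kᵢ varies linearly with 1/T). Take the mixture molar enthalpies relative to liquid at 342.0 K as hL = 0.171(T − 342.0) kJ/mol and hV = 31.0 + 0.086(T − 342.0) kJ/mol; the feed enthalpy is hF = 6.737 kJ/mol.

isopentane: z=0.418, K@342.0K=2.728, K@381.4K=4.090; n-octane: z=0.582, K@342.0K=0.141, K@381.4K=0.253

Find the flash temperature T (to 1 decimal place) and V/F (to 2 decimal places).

Adiabatic flash: solve Rachford–Rice at each trial T, then check hF = ψ·hV(T) + (1−ψ)·hL(T).
  T = 342.0 K: K = (2.728, 0.141), RR gives ψ = 0.150, H_out = 4.644 kJ/mol
  T = 381.4 K: K = (4.090, 0.253), RR gives ψ = 0.371, H_out = 17.002 kJ/mol
  T = 361.7 K: K = (3.377, 0.192), RR gives ψ = 0.272, H_out = 11.359 kJ/mol
  T = 351.9 K: K = (3.046, 0.165), RR gives ψ = 0.216, H_out = 8.218 kJ/mol
  T = 346.9 K: K = (2.883, 0.153), RR gives ψ = 0.184, H_out = 6.475 kJ/mol
  T = 349.4 K: K = (2.964, 0.159), RR gives ψ = 0.201, H_out = 7.361 kJ/mol
  T = 348.1 K: K = (2.922, 0.156), RR gives ψ = 0.192, H_out = 6.904 kJ/mol
Linear interpolation between T = 346.9 (H_out = 6.475) and T = 348.1 (H_out = 6.904) on hF = 6.737 gives T ≈ 347.6 K, at which ψ = 0.19.

T = 347.6 K, V/F = 0.19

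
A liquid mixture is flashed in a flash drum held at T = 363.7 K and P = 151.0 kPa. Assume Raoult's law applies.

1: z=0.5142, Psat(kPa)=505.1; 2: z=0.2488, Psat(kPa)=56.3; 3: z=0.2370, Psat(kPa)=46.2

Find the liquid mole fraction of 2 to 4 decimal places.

x_2 = 0.3876

Raoult's law: Kᵢ = Pᵢˢᵃᵗ/P = Pᵢˢᵃᵗ/151.0.
  K_1 = 505.1/151.0 = 3.345033, K_2 = 56.3/151.0 = 0.372848, K_3 = 46.2/151.0 = 0.305960
Rachford–Rice: g(V/F) = Σ zᵢ(Kᵢ−1)/(1+V/F(Kᵢ−1)) = 0.
Check two-phase: ΣzᵢKᵢ = 1.8853 > 1 and Σzᵢ/Kᵢ = 1.5956 > 1, so g(0) = 0.8853 > 0 and g(1) = -0.5956 < 0.
Newton iteration, V/F⁰ = 0.5:
  V/F = 0.5000: g = 0.07581, g' = -1.0745 → V/F = 0.5706
  V/F = 0.5706: g = 0.00045, g' = -1.0675 → V/F = 0.5710
Converged at V/F = 0.5710.
Compositions from xᵢ = zᵢ/(1+V/F(Kᵢ−1)), yᵢ = Kᵢxᵢ:
  1: x = 0.2198, y = 0.7354
  2: x = 0.3876, y = 0.1445
  3: x = 0.3926, y = 0.1201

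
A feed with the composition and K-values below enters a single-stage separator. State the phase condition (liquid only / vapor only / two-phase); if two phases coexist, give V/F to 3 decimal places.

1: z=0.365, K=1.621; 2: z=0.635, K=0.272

liquid only

ΣzᵢKᵢ = 0.764; Σzᵢ/Kᵢ = 2.560.
Since ΣzᵢKᵢ < 1 the mixture is below its bubble point — single liquid phase.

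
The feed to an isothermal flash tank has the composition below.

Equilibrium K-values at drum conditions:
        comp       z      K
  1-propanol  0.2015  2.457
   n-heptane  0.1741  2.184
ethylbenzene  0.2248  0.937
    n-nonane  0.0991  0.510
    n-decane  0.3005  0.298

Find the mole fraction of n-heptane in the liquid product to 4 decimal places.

Rachford–Rice: g(V/F) = Σ zᵢ(Kᵢ−1)/(1+V/F(Kᵢ−1)) = 0.
Feasibility: ΣzᵢKᵢ = 1.2260, Σzᵢ/Kᵢ = 1.6043 — both > 1, two phases present.
Newton iteration, V/F⁰ = 0.32:
  V/F = 0.3200: g = 0.00561, g' = -0.6081 → V/F = 0.3292
Converged at V/F = 0.3292.
Compositions from xᵢ = zᵢ/(1+V/F(Kᵢ−1)), yᵢ = Kᵢxᵢ:
  1-propanol: x = 0.1362, y = 0.3346
  n-heptane: x = 0.1253, y = 0.2736
  ethylbenzene: x = 0.2296, y = 0.2151
  n-nonane: x = 0.1182, y = 0.0603
  n-decane: x = 0.3908, y = 0.1165

x_n-heptane = 0.1253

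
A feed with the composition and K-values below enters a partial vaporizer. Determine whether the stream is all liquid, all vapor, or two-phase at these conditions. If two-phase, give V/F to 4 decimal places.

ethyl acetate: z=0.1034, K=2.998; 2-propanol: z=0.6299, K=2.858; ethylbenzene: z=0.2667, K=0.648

all vapor

ΣzᵢKᵢ = 2.2831; Σzᵢ/Kᵢ = 0.6665.
Since Σzᵢ/Kᵢ < 1 the mixture is above its dew point — single vapor phase.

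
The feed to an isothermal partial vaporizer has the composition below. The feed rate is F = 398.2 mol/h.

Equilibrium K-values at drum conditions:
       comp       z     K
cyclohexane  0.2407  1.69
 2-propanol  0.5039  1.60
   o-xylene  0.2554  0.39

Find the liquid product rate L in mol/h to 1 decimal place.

Material balance + equilibrium reduce to Σ zᵢ(Kᵢ−1)/(1+ψ(Kᵢ−1)) = 0.
Feasibility: ΣzᵢKᵢ = 1.3126, Σzᵢ/Kᵢ = 1.1122 — both > 1, two phases present.
Newton iteration, ψ⁰ = 0.6:
  ψ = 0.6000: g = 0.09403, g' = -0.3918 → ψ = 0.8400
  ψ = 0.8400: g = -0.01334, g' = -0.5258 → ψ = 0.8146
  ψ = 0.8146: g = -0.00028, g' = -0.5043 → ψ = 0.8141
Converged at ψ = 0.8141.
Then V = ψ·F = 0.8141·398.2 = 324.2 mol/h and L = F − V = 74.0 mol/h.

L = 74.0 mol/h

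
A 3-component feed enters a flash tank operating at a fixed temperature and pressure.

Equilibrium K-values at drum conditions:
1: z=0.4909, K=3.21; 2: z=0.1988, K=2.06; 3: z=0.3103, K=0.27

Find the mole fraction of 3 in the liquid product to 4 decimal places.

Rachford–Rice: g(β) = Σ zᵢ(Kᵢ−1)/(1+β(Kᵢ−1)) = 0.
Feasibility: ΣzᵢKᵢ = 2.0691, Σzᵢ/Kᵢ = 1.3987 — both > 1, two phases present.
Newton iteration, β⁰ = 0.5:
  β = 0.5000: g = 0.29639, g' = -1.0466 → β = 0.7832
  β = 0.7832: g = -0.01651, g' = -1.2898 → β = 0.7704
  β = 0.7704: g = -0.00020, g' = -1.2594 → β = 0.7702
Converged at β = 0.7702.
Compositions from xᵢ = zᵢ/(1+β(Kᵢ−1)), yᵢ = Kᵢxᵢ:
  1: x = 0.1817, y = 0.5831
  2: x = 0.1094, y = 0.2255
  3: x = 0.7089, y = 0.1914

x_3 = 0.7089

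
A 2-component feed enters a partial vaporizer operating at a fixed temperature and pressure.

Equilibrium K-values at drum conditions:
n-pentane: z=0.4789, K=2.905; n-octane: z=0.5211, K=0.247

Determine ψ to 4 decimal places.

ψ = 0.3624

Let ψ = V/F and solve Σ zᵢ(Kᵢ−1)/(1+ψ(Kᵢ−1)) = 0.
Check two-phase: ΣzᵢKᵢ = 1.5199 > 1 and Σzᵢ/Kᵢ = 2.2746 > 1, so g(0) = 0.5199 > 0 and g(1) = -1.2746 < 0.
Newton iteration, ψ⁰ = 0.5:
  ψ = 0.5000: g = -0.16208, g' = -1.2159 → ψ = 0.3667
  ψ = 0.3667: g = -0.00496, g' = -1.1663 → ψ = 0.3624
Converged at ψ = 0.3624.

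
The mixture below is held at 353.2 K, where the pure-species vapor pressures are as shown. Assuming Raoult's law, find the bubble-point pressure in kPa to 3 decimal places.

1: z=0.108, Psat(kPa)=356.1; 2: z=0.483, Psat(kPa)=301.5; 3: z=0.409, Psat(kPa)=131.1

At the bubble point ψ → 0, so ΣzᵢKᵢ = 1 with Kᵢ = Pᵢˢᵃᵗ/P ⇒ P = ΣzᵢPᵢˢᵃᵗ.
P = 0.108·356.1 + 0.483·301.5 + 0.409·131.1 = 237.703 kPa

Pbub = 237.703 kPa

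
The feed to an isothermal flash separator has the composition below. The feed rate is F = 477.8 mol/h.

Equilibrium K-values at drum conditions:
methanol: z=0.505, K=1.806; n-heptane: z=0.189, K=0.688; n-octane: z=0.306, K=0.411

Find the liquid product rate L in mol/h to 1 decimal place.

L = 281.1 mol/h

Let ψ = V/F and solve Σ zᵢ(Kᵢ−1)/(1+ψ(Kᵢ−1)) = 0.
Feasibility: ΣzᵢKᵢ = 1.168, Σzᵢ/Kᵢ = 1.299 — both > 1, two phases present.
Newton iteration, ψ⁰ = 0.32:
  ψ = 0.320: g = 0.0360, g' = -0.391 → ψ = 0.412
Converged at ψ = 0.412.
Then V = ψ·F = 0.4118·477.8 = 196.7 mol/h and L = F − V = 281.1 mol/h.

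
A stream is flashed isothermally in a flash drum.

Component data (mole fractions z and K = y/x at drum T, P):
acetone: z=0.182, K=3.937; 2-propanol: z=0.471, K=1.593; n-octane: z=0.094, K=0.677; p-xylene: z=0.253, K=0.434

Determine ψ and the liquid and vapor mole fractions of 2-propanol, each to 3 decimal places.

Let ψ = V/F and solve Σ zᵢ(Kᵢ−1)/(1+ψ(Kᵢ−1)) = 0.
Check two-phase: ΣzᵢKᵢ = 1.640 > 1 and Σzᵢ/Kᵢ = 1.064 > 1, so g(0) = 0.640 > 0 and g(1) = -0.064 < 0.
Iterate (Newton) starting at ψ = 0.6:
  ψ = 0.600: g = 0.1450, g' = -0.497 → ψ = 0.892
  ψ = 0.892: g = -0.0015, g' = -0.541 → ψ = 0.889
Converged at ψ = 0.889.
Compositions from xᵢ = zᵢ/(1+ψ(Kᵢ−1)), yᵢ = Kᵢxᵢ:
  acetone: x = 0.050, y = 0.198
  2-propanol: x = 0.308, y = 0.491
  n-octane: x = 0.132, y = 0.089
  p-xylene: x = 0.509, y = 0.221

ψ = 0.889, x_2-propanol = 0.308, y_2-propanol = 0.491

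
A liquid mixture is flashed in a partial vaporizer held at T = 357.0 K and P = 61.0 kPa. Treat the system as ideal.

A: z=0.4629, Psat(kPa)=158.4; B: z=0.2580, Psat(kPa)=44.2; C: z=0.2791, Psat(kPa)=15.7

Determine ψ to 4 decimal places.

ψ = 0.4986

Raoult's law: Kᵢ = Pᵢˢᵃᵗ/P = Pᵢˢᵃᵗ/61.0.
  K_A = 158.4/61.0 = 2.596721, K_B = 44.2/61.0 = 0.724590, K_C = 15.7/61.0 = 0.257377
Newton iteration, ψ⁰ = 0.5:
  ψ = 0.5000: g = -0.00109, g' = -0.7807 → ψ = 0.4986
Converged at ψ = 0.4986.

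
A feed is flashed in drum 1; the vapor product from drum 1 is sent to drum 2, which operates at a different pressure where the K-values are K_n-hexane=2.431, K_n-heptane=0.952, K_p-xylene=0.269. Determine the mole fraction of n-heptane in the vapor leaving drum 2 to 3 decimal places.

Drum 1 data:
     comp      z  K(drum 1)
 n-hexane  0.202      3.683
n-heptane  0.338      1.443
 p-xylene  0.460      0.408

y_n-heptane (drum 2) = 0.396

Drum 1:
Newton iteration, ψ₁⁰ = 0.31:
  ψ₁ = 0.310: g = 0.0940, g' = -0.726 → ψ₁ = 0.439
  ψ₁ = 0.439: g = 0.0060, g' = -0.647 → ψ₁ = 0.449
Converged at ψ₁ = 0.449.
Drum-1 compositions:
  n-hexane: x = 0.092, y = 0.338
  n-heptane: x = 0.282, y = 0.407
  p-xylene: x = 0.626, y = 0.256
Drum-2 feed = drum-1 vapor: z₂ = (0.3376, 0.4069, 0.2556).
Drum 2:
Let ψ₂ = V/F and solve Σ zᵢ(Kᵢ−1)/(1+ψ₂(Kᵢ−1)) = 0.
Feasibility: ΣzᵢKᵢ = 1.277, Σzᵢ/Kᵢ = 1.516 — both > 1, two phases present.
Iterate (Newton) starting at ψ₂ = 0.47:
  ψ₂ = 0.470: g = -0.0158, g' = -0.565 → ψ₂ = 0.442
Converged at ψ₂ = 0.442.
  n-hexane: x = 0.207, y = 0.503
  n-heptane: x = 0.416, y = 0.396
  p-xylene: x = 0.378, y = 0.102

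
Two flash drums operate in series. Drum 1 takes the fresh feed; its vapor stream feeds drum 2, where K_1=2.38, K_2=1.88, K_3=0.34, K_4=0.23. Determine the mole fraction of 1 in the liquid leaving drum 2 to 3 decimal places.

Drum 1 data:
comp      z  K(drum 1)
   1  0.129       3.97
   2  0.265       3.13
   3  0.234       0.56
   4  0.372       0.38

x_1 (drum 2) = 0.125

Drum 1:
Let ψ₁ = V/F and solve Σ zᵢ(Kᵢ−1)/(1+ψ₁(Kᵢ−1)) = 0.
Feasibility: ΣzᵢKᵢ = 1.614, Σzᵢ/Kᵢ = 1.514 — both > 1, two phases present.
Newton–Raphson from ψ₁ = 0.48:
  ψ₁ = 0.480: g = -0.0218, g' = -0.850 → ψ₁ = 0.454
  ψ₁ = 0.454: g = 0.0002, g' = -0.865 → ψ₁ = 0.455
Converged at ψ₁ = 0.455.
Drum-1 compositions:
  1: x = 0.055, y = 0.218
  2: x = 0.135, y = 0.421
  3: x = 0.292, y = 0.164
  4: x = 0.518, y = 0.197
Drum-2 feed = drum-1 vapor: z₂ = (0.2179, 0.4214, 0.1638, 0.1968).
Drum 2:
Material balance + equilibrium reduce to Σ zᵢ(Kᵢ−1)/(1+ψ₂(Kᵢ−1)) = 0.
g(0) = ΣzᵢKᵢ − 1 = 0.412 and g(1) = 1 − Σzᵢ/Kᵢ = -0.653, so a root lies in (0, 1).
Newton iteration, ψ₂⁰ = 0.37:
  ψ₂ = 0.370: g = 0.1239, g' = -0.721 → ψ₂ = 0.542
  ψ₂ = 0.542: g = -0.0052, g' = -0.802 → ψ₂ = 0.535
Converged at ψ₂ = 0.535.
  1: x = 0.125, y = 0.298
  2: x = 0.286, y = 0.539
  3: x = 0.253, y = 0.086
  4: x = 0.335, y = 0.077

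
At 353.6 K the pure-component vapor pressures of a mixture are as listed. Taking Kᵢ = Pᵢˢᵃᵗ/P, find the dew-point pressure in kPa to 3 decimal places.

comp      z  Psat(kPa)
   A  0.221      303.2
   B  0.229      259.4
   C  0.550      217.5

At the dew point ψ → 1, so Σzᵢ/Kᵢ = 1 with Kᵢ = Pᵢˢᵃᵗ/P ⇒ 1/P = Σzᵢ/Pᵢˢᵃᵗ.
1/P = 0.221/303.2 + 0.229/259.4 + 0.550/217.5 = 0.004140 ⇒ P = 241.521 kPa

Pdew = 241.521 kPa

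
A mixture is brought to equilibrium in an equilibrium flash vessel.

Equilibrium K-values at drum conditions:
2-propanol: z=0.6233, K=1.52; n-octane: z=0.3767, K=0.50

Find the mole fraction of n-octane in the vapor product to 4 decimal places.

y_n-octane = 0.2549

Material balance + equilibrium reduce to Σ zᵢ(Kᵢ−1)/(1+ψ(Kᵢ−1)) = 0.
g(0) = ΣzᵢKᵢ − 1 = 0.1358 and g(1) = 1 − Σzᵢ/Kᵢ = -0.1635, so a root lies in (0, 1).
Iterate (Newton) starting at ψ = 0.5:
  ψ = 0.5000: g = 0.00610, g' = -0.2736 → ψ = 0.5223
  ψ = 0.5223: g = -0.00003, g' = -0.2767 → ψ = 0.5222
Converged at ψ = 0.5222.
Compositions from xᵢ = zᵢ/(1+ψ(Kᵢ−1)), yᵢ = Kᵢxᵢ:
  2-propanol: x = 0.4902, y = 0.7451
  n-octane: x = 0.5098, y = 0.2549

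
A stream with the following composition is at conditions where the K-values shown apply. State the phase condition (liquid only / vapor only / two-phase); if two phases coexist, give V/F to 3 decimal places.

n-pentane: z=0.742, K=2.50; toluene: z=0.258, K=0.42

vapor only

ΣzᵢKᵢ = 1.963; Σzᵢ/Kᵢ = 0.911.
Since Σzᵢ/Kᵢ < 1 the mixture is above its dew point — single vapor phase.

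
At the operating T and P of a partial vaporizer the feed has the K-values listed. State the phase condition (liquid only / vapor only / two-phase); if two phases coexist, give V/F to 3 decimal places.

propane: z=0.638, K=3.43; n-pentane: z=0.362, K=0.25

ΣzᵢKᵢ = 2.279; Σzᵢ/Kᵢ = 1.634.
Both exceed 1, so a two-phase solution exists.
Binary case is linear: z₁(K₁−1)(1+ψ(K₂−1)) + z₂(K₂−1)(1+ψ(K₁−1)) = 0
⇒ ψ = [z₁(K₁−1)+z₂(K₂−1)] / [−(K₁−1)(K₂−1)] = 1.2788/1.8225 = 0.702

two-phase, V/F = 0.702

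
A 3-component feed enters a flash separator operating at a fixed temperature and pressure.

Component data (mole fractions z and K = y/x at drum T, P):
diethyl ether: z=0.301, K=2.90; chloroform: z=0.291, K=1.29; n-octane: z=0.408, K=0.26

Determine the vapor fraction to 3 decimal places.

ψ = 0.365

Rachford–Rice: g(ψ) = Σ zᵢ(Kᵢ−1)/(1+ψ(Kᵢ−1)) = 0.
g(0) = ΣzᵢKᵢ − 1 = 0.354 and g(1) = 1 − Σzᵢ/Kᵢ = -0.899, so a root lies in (0, 1).
Iterate (Newton) starting at ψ = 0.5:
  ψ = 0.500: g = -0.1123, g' = -0.867 → ψ = 0.371
  ψ = 0.371: g = -0.0042, g' = -0.818 → ψ = 0.365
Converged at ψ = 0.365.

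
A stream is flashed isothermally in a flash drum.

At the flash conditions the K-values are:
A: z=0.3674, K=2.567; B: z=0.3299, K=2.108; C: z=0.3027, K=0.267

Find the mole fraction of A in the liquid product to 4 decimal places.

Material balance + equilibrium reduce to Σ zᵢ(Kᵢ−1)/(1+β(Kᵢ−1)) = 0.
g(0) = ΣzᵢKᵢ − 1 = 0.7194 and g(1) = 1 − Σzᵢ/Kᵢ = -0.4333, so a root lies in (0, 1).
Newton iteration, β⁰ = 0.65:
  β = 0.6500: g = 0.07391, g' = -0.9516 → β = 0.7277
  β = 0.7277: g = -0.00414, g' = -1.0680 → β = 0.7238
Converged at β = 0.7238.
Compositions from xᵢ = zᵢ/(1+β(Kᵢ−1)), yᵢ = Kᵢxᵢ:
  A: x = 0.1722, y = 0.4419
  B: x = 0.1831, y = 0.3859
  C: x = 0.6448, y = 0.1722

x_A = 0.1722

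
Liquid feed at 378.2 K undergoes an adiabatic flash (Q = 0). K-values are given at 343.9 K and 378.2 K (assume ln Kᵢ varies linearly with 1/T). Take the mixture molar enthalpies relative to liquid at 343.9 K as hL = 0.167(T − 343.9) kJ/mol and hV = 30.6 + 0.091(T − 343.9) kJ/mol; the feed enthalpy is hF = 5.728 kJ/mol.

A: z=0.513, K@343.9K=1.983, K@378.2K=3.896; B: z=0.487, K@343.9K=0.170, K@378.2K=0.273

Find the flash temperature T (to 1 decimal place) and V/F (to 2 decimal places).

Adiabatic flash: solve Rachford–Rice at each trial T, then check hF = ψ·hV(T) + (1−ψ)·hL(T).
  T = 343.9 K: K = (1.983, 0.170), RR gives ψ = 0.123, H_out = 3.753 kJ/mol
  T = 378.2 K: K = (3.896, 0.273), RR gives ψ = 0.537, H_out = 20.774 kJ/mol
  T = 361.0 K: K = (2.822, 0.218), RR gives ψ = 0.388, H_out = 14.237 kJ/mol
  T = 352.4 K: K = (2.373, 0.193), RR gives ψ = 0.281, H_out = 9.833 kJ/mol
  T = 348.1 K: K = (2.169, 0.181), RR gives ψ = 0.210, H_out = 7.059 kJ/mol
  T = 346.0 K: K = (2.075, 0.175), RR gives ψ = 0.169, H_out = 5.496 kJ/mol
Linear interpolation between T = 346.0 (H_out = 5.496) and T = 348.1 (H_out = 7.059) on hF = 5.728 gives T ≈ 346.3 K, at which ψ = 0.18.

T = 346.3 K, V/F = 0.18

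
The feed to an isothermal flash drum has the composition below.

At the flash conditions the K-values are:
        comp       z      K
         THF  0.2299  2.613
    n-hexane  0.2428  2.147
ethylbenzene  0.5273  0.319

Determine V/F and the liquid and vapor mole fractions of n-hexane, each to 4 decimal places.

Newton iteration, V/F⁰ = 0.5:
  V/F = 0.5000: g = -0.16223, g' = -0.8745 → V/F = 0.3145
  V/F = 0.3145: g = -0.00627, g' = -0.8318 → V/F = 0.3070
Converged at V/F = 0.3070.
Compositions from xᵢ = zᵢ/(1+V/F(Kᵢ−1)), yᵢ = Kᵢxᵢ:
  THF: x = 0.1538, y = 0.4018
  n-hexane: x = 0.1796, y = 0.3855
  ethylbenzene: x = 0.6667, y = 0.2127

V/F = 0.3070, x_n-hexane = 0.1796, y_n-hexane = 0.3855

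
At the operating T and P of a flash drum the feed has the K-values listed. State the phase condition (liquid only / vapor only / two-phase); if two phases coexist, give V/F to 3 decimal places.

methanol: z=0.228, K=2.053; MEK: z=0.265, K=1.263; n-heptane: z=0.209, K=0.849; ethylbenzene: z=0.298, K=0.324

ΣzᵢKᵢ = 1.077; Σzᵢ/Kᵢ = 1.487.
Both exceed 1, so a two-phase solution exists.
Newton–Raphson from ψ = 0.5:
  ψ = 0.500: g = -0.1196, g' = -0.439 → ψ = 0.228
  ψ = 0.228: g = -0.0114, g' = -0.376 → ψ = 0.197
Converged at ψ = 0.197.

two-phase, V/F = 0.197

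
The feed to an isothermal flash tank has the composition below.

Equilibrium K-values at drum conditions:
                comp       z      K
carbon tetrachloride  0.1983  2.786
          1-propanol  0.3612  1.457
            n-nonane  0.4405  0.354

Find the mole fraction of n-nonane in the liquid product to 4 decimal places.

Newton iteration, β⁰ = 0.5:
  β = 0.5000: g = -0.09887, g' = -0.6276 → β = 0.3425
  β = 0.3425: g = -0.00291, g' = -0.6030 → β = 0.3376
Converged at β = 0.3376.
Compositions from xᵢ = zᵢ/(1+β(Kᵢ−1)), yᵢ = Kᵢxᵢ:
  carbon tetrachloride: x = 0.1237, y = 0.3446
  1-propanol: x = 0.3129, y = 0.4559
  n-nonane: x = 0.5634, y = 0.1994

x_n-nonane = 0.5634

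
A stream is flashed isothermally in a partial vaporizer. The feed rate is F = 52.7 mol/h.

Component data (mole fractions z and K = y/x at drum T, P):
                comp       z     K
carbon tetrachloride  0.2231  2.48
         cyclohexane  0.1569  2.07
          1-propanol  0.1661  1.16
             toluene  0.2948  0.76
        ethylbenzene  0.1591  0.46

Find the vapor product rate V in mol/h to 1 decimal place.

Let ψ = V/F and solve Σ zᵢ(Kᵢ−1)/(1+ψ(Kᵢ−1)) = 0.
g(0) = ΣzᵢKᵢ − 1 = 0.3680 and g(1) = 1 − Σzᵢ/Kᵢ = -0.0427, so a root lies in (0, 1).
Iterate (Newton) starting at ψ = 0.5:
  ψ = 0.5000: g = 0.12565, g' = -0.3503 → ψ = 0.8587
  ψ = 0.8587: g = 0.00694, g' = -0.3351 → ψ = 0.8794
  ψ = 0.8794: g = -0.00004, g' = -0.3387 → ψ = 0.8793
Converged at ψ = 0.8793.
Then V = ψ·F = 0.8793·52.7 = 46.3 mol/h and L = F − V = 6.4 mol/h.

V = 46.3 mol/h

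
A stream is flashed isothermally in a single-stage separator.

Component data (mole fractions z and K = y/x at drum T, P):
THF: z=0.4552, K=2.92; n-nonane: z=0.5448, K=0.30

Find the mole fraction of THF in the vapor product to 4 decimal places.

y_THF = 0.7802

Let ψ = V/F and solve Σ zᵢ(Kᵢ−1)/(1+ψ(Kᵢ−1)) = 0.
g(0) = ΣzᵢKᵢ − 1 = 0.4926 and g(1) = 1 − Σzᵢ/Kᵢ = -0.9719, so a root lies in (0, 1).
Binary case is linear: z₁(K₁−1)(1+ψ(K₂−1)) + z₂(K₂−1)(1+ψ(K₁−1)) = 0
⇒ ψ = [z₁(K₁−1)+z₂(K₂−1)] / [−(K₁−1)(K₂−1)] = 0.49262/1.34400 = 0.3665
Compositions from xᵢ = zᵢ/(1+ψ(Kᵢ−1)), yᵢ = Kᵢxᵢ:
  THF: x = 0.2672, y = 0.7802
  n-nonane: x = 0.7328, y = 0.2198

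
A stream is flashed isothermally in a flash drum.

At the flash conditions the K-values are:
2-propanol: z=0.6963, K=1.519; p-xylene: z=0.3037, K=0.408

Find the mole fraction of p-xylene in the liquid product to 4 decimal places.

Binary case is linear: z₁(K₁−1)(1+β(K₂−1)) + z₂(K₂−1)(1+β(K₁−1)) = 0
⇒ β = [z₁(K₁−1)+z₂(K₂−1)] / [−(K₁−1)(K₂−1)] = 0.18159/0.30725 = 0.5910
Compositions from xᵢ = zᵢ/(1+β(Kᵢ−1)), yᵢ = Kᵢxᵢ:
  2-propanol: x = 0.5329, y = 0.8094
  p-xylene: x = 0.4671, y = 0.1906

x_p-xylene = 0.4671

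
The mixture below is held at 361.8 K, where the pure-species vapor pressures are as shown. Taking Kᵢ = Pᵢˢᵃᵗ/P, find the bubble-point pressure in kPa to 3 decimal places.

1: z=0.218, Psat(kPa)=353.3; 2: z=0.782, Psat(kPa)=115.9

Pbub = 167.653 kPa

At the bubble point ψ → 0, so ΣzᵢKᵢ = 1 with Kᵢ = Pᵢˢᵃᵗ/P ⇒ P = ΣzᵢPᵢˢᵃᵗ.
P = 0.218·353.3 + 0.782·115.9 = 167.653 kPa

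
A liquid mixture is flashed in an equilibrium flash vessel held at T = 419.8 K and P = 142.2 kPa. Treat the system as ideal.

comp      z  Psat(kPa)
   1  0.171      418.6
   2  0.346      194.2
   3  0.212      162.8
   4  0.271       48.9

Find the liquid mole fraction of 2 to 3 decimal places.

x_2 = 0.285

Raoult's law: Kᵢ = Pᵢˢᵃᵗ/P = Pᵢˢᵃᵗ/142.2.
  K_1 = 418.6/142.2 = 2.94374, K_2 = 194.2/142.2 = 1.36568, K_3 = 162.8/142.2 = 1.14487, K_4 = 48.9/142.2 = 0.34388
Newton iteration, V/F⁰ = 0.5:
  V/F = 0.500: g = 0.0395, g' = -0.461 → V/F = 0.586
  V/F = 0.586: g = -0.0008, g' = -0.484 → V/F = 0.584
Converged at V/F = 0.584.
Compositions from xᵢ = zᵢ/(1+V/F(Kᵢ−1)), yᵢ = Kᵢxᵢ:
  1: x = 0.080, y = 0.236
  2: x = 0.285, y = 0.389
  3: x = 0.195, y = 0.224
  4: x = 0.439, y = 0.151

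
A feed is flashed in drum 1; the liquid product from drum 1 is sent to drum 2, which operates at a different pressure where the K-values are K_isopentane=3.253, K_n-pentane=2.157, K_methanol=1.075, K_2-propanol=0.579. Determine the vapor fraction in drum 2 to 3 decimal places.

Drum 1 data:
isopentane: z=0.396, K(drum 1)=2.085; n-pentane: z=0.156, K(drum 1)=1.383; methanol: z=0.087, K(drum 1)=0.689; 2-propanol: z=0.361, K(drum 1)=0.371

V/F (drum 2) = 0.774

Drum 1:
Iterate (Newton) starting at ψ₁ = 0.5:
  ψ₁ = 0.500: g = -0.0346, g' = -0.528 → ψ₁ = 0.434
  ψ₁ = 0.434: g = -0.0005, g' = -0.514 → ψ₁ = 0.433
Converged at ψ₁ = 0.433.
Drum-1 compositions:
  isopentane: x = 0.269, y = 0.562
  n-pentane: x = 0.134, y = 0.185
  methanol: x = 0.101, y = 0.069
  2-propanol: x = 0.496, y = 0.184
Drum-2 feed = drum-1 liquid: z₂ = (0.2693, 0.1338, 0.1006, 0.4963).
Drum 2:
Let ψ₂ = V/F and solve Σ zᵢ(Kᵢ−1)/(1+ψ₂(Kᵢ−1)) = 0.
g(0) = ΣzᵢKᵢ − 1 = 0.560 and g(1) = 1 − Σzᵢ/Kᵢ = -0.096, so a root lies in (0, 1).
Newton–Raphson from ψ₂ = 0.5:
  ψ₂ = 0.500: g = 0.1260, g' = -0.516 → ψ₂ = 0.744
  ψ₂ = 0.744: g = 0.0127, g' = -0.430 → ψ₂ = 0.774
Converged at ψ₂ = 0.774.
  isopentane: x = 0.098, y = 0.319
  n-pentane: x = 0.071, y = 0.152
  methanol: x = 0.095, y = 0.102
  2-propanol: x = 0.736, y = 0.426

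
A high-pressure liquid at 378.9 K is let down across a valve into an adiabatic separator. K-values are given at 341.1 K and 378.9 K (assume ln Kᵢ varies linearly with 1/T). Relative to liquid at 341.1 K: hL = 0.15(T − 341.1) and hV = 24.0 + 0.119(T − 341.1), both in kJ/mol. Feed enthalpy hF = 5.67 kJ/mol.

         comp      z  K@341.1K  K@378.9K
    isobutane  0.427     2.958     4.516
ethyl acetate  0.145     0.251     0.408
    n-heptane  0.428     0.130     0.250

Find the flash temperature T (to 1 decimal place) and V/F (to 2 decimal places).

T = 342.7 K, V/F = 0.23

Adiabatic flash: solve Rachford–Rice at each trial T, then check hF = ψ·hV(T) + (1−ψ)·hL(T).
  T = 341.1 K: K = (2.958, 0.251, 0.130), RR gives ψ = 0.216, H_out = 5.175 kJ/mol
  T = 378.9 K: K = (4.516, 0.408, 0.250), RR gives ψ = 0.436, H_out = 15.624 kJ/mol
  T = 360.0 K: K = (3.696, 0.324, 0.183), RR gives ψ = 0.333, H_out = 10.633 kJ/mol
  T = 350.6 K: K = (3.318, 0.286, 0.155), RR gives ψ = 0.278, H_out = 8.021 kJ/mol
  T = 345.9 K: K = (3.137, 0.269, 0.142), RR gives ψ = 0.248, H_out = 6.646 kJ/mol
  T = 343.5 K: K = (3.047, 0.260, 0.136), RR gives ψ = 0.232, H_out = 5.920 kJ/mol
Linear interpolation between T = 341.1 (H_out = 5.175) and T = 343.5 (H_out = 5.920) on hF = 5.67 gives T ≈ 342.7 K, at which ψ = 0.23.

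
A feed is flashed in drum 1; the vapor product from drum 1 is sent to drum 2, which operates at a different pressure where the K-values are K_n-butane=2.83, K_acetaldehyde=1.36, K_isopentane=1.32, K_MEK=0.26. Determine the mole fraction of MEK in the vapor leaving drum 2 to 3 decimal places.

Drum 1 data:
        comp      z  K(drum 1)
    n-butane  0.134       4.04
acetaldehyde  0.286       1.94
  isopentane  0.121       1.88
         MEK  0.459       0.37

Drum 1:
Iterate (Newton) starting at ψ₁ = 0.31:
  ψ₁ = 0.310: g = 0.1422, g' = -0.819 → ψ₁ = 0.484
  ψ₁ = 0.484: g = 0.0085, g' = -0.745 → ψ₁ = 0.495
Converged at ψ₁ = 0.495.
Drum-1 compositions:
  n-butane: x = 0.053, y = 0.216
  acetaldehyde: x = 0.195, y = 0.379
  isopentane: x = 0.084, y = 0.158
  MEK: x = 0.667, y = 0.247
Drum-2 feed = drum-1 vapor: z₂ = (0.2161, 0.3786, 0.1584, 0.2468).
Drum 2:
Let ψ₂ = V/F and solve Σ zᵢ(Kᵢ−1)/(1+ψ₂(Kᵢ−1)) = 0.
g(0) = ΣzᵢKᵢ − 1 = 0.400 and g(1) = 1 − Σzᵢ/Kᵢ = -0.424, so a root lies in (0, 1).
Newton–Raphson from ψ₂ = 0.37:
  ψ₂ = 0.370: g = 0.1499, g' = -0.565 → ψ₂ = 0.635
  ψ₂ = 0.635: g = -0.0089, g' = -0.680 → ψ₂ = 0.622
Converged at ψ₂ = 0.622.
  n-butane: x = 0.101, y = 0.286
  acetaldehyde: x = 0.309, y = 0.421
  isopentane: x = 0.132, y = 0.174
  MEK: x = 0.457, y = 0.119

y_MEK (drum 2) = 0.119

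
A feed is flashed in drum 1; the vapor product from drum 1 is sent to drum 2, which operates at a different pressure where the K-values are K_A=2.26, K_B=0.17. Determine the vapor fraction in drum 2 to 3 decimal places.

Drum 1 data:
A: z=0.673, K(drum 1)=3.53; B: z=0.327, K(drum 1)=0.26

V/F (drum 2) = 0.803

Drum 1:
Material balance + equilibrium reduce to Σ zᵢ(Kᵢ−1)/(1+ψ₁(Kᵢ−1)) = 0.
Check two-phase: ΣzᵢKᵢ = 2.461 > 1 and Σzᵢ/Kᵢ = 1.448 > 1, so g(0) = 1.461 > 0 and g(1) = -0.448 < 0.
Binary case is linear: z₁(K₁−1)(1+ψ₁(K₂−1)) + z₂(K₂−1)(1+ψ₁(K₁−1)) = 0
⇒ ψ₁ = [z₁(K₁−1)+z₂(K₂−1)] / [−(K₁−1)(K₂−1)] = 1.4607/1.8722 = 0.780
Drum-1 compositions:
  A: x = 0.226, y = 0.799
  B: x = 0.774, y = 0.201
Drum-2 feed = drum-1 vapor: z₂ = (0.7988, 0.2012).
Drum 2:
Material balance + equilibrium reduce to Σ zᵢ(Kᵢ−1)/(1+ψ₂(Kᵢ−1)) = 0.
Check two-phase: ΣzᵢKᵢ = 1.840 > 1 and Σzᵢ/Kᵢ = 1.537 > 1, so g(0) = 0.840 > 0 and g(1) = -0.537 < 0.
Binary case is linear: z₁(K₁−1)(1+ψ₂(K₂−1)) + z₂(K₂−1)(1+ψ₂(K₁−1)) = 0
⇒ ψ₂ = [z₁(K₁−1)+z₂(K₂−1)] / [−(K₁−1)(K₂−1)] = 0.8396/1.0458 = 0.803
  A: x = 0.397, y = 0.898
  B: x = 0.603, y = 0.102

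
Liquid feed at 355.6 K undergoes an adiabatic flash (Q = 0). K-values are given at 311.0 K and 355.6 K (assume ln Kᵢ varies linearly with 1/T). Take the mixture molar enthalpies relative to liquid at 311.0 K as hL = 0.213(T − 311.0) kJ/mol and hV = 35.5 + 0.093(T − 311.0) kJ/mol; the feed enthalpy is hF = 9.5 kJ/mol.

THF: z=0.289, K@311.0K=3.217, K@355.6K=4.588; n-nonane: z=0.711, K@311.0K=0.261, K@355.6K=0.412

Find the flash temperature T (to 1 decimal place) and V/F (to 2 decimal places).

T = 329.4 K, V/F = 0.17

Adiabatic flash: solve Rachford–Rice at each trial T, then check hF = ψ·hV(T) + (1−ψ)·hL(T).
  T = 311.0 K: K = (3.217, 0.261), RR gives ψ = 0.070, H_out = 2.498 kJ/mol
  T = 355.6 K: K = (4.588, 0.412), RR gives ψ = 0.293, H_out = 18.343 kJ/mol
  T = 333.3 K: K = (3.888, 0.333), RR gives ψ = 0.187, H_out = 10.890 kJ/mol
  T = 322.1 K: K = (3.547, 0.296), RR gives ψ = 0.131, H_out = 6.849 kJ/mol
  T = 327.7 K: K = (3.716, 0.314), RR gives ψ = 0.160, H_out = 8.904 kJ/mol
  T = 330.5 K: K = (3.802, 0.324), RR gives ψ = 0.173, H_out = 9.905 kJ/mol
  T = 329.1 K: K = (3.759, 0.319), RR gives ψ = 0.167, H_out = 9.407 kJ/mol
Linear interpolation between T = 329.1 (H_out = 9.407) and T = 330.5 (H_out = 9.905) on hF = 9.5 gives T ≈ 329.4 K, at which ψ = 0.17.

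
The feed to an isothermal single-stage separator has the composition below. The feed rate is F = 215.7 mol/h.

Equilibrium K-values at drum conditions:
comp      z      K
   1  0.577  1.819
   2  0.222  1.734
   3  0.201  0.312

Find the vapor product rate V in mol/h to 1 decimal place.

V = 195.9 mol/h

Let ψ = V/F and solve Σ zᵢ(Kᵢ−1)/(1+ψ(Kᵢ−1)) = 0.
g(0) = ΣzᵢKᵢ − 1 = 0.497 and g(1) = 1 − Σzᵢ/Kᵢ = -0.089, so a root lies in (0, 1).
Newton–Raphson from ψ = 0.5:
  ψ = 0.500: g = 0.2437, g' = -0.480 → ψ = 1.000
  ψ = 1.000: g = -0.0895, g' = -1.134 → ψ = 0.921
  ψ = 0.921: g = -0.0110, g' = -0.878 → ψ = 0.909
  ψ = 0.909: g = -0.0002, g' = -0.847 → ψ = 0.908
Converged at ψ = 0.908.
Then V = ψ·F = 0.9084·215.7 = 195.9 mol/h and L = F − V = 19.8 mol/h.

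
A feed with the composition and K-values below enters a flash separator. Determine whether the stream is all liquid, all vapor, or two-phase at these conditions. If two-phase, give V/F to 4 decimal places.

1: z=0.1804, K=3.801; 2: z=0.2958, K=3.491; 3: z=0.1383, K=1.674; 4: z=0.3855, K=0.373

ΣzᵢKᵢ = 2.0936; Σzᵢ/Kᵢ = 1.2483.
Both exceed 1, so a two-phase solution exists.
Rachford–Rice: g(ψ) = Σ zᵢ(Kᵢ−1)/(1+ψ(Kᵢ−1)) = 0.
Newton–Raphson from ψ = 0.5:
  ψ = 0.5000: g = 0.25627, g' = -0.9664 → ψ = 0.7652
  ψ = 0.7652: g = 0.01118, g' = -0.9479 → ψ = 0.7770
  ψ = 0.7770: g = -0.00005, g' = -0.9566 → ψ = 0.7769
Converged at ψ = 0.7769.

two-phase, V/F = 0.7769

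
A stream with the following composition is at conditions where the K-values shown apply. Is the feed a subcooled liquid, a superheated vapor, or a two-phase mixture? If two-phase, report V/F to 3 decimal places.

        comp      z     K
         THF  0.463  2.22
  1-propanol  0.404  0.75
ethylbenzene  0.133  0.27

ΣzᵢKᵢ = 1.367; Σzᵢ/Kᵢ = 1.240.
Both exceed 1, so a two-phase solution exists.
Material balance + equilibrium reduce to Σ zᵢ(Kᵢ−1)/(1+ψ(Kᵢ−1)) = 0.
Newton iteration, ψ⁰ = 0.5:
  ψ = 0.500: g = 0.0825, g' = -0.475 → ψ = 0.674
  ψ = 0.674: g = -0.0026, g' = -0.519 → ψ = 0.669
Converged at ψ = 0.669.

two-phase, V/F = 0.669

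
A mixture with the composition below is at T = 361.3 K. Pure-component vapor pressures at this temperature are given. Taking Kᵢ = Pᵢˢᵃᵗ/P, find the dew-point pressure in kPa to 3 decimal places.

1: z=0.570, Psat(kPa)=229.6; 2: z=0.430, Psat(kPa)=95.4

At the dew point ψ → 1, so Σzᵢ/Kᵢ = 1 with Kᵢ = Pᵢˢᵃᵗ/P ⇒ 1/P = Σzᵢ/Pᵢˢᵃᵗ.
1/P = 0.570/229.6 + 0.430/95.4 = 0.006990 ⇒ P = 143.063 kPa

Pdew = 143.063 kPa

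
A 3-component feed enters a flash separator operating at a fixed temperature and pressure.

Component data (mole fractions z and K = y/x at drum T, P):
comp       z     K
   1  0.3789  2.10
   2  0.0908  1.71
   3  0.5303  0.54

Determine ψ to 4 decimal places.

Let ψ = V/F and solve Σ zᵢ(Kᵢ−1)/(1+ψ(Kᵢ−1)) = 0.
Feasibility: ΣzᵢKᵢ = 1.2373, Σzᵢ/Kᵢ = 1.2156 — both > 1, two phases present.
Iterate (Newton) starting at ψ = 0.41:
  ψ = 0.4100: g = 0.03654, g' = -0.4157 → ψ = 0.4979
  ψ = 0.4979: g = 0.00052, g' = -0.4052 → ψ = 0.4992
Converged at ψ = 0.4992.

ψ = 0.4992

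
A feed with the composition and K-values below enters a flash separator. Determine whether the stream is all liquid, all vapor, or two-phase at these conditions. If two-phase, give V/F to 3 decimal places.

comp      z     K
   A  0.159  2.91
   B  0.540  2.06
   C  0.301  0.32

ΣzᵢKᵢ = 1.671; Σzᵢ/Kᵢ = 1.257.
Both exceed 1, so a two-phase solution exists.
Material balance + equilibrium reduce to Σ zᵢ(Kᵢ−1)/(1+ψ(Kᵢ−1)) = 0.
Iterate (Newton) starting at ψ = 0.5:
  ψ = 0.500: g = 0.2193, g' = -0.730 → ψ = 0.800
  ψ = 0.800: g = -0.0192, g' = -0.938 → ψ = 0.780
  ψ = 0.780: g = -0.0003, g' = -0.906 → ψ = 0.779
Converged at ψ = 0.779.

two-phase, V/F = 0.779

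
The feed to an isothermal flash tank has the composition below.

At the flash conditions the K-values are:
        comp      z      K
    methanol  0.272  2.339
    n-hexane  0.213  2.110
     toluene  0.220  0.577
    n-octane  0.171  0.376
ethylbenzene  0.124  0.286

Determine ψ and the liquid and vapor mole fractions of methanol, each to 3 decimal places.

ψ = 0.436, x_methanol = 0.172, y_methanol = 0.402

Let ψ = V/F and solve Σ zᵢ(Kᵢ−1)/(1+ψ(Kᵢ−1)) = 0.
Check two-phase: ΣzᵢKᵢ = 1.312 > 1 and Σzᵢ/Kᵢ = 1.487 > 1, so g(0) = 0.312 > 0 and g(1) = -0.487 < 0.
Iterate (Newton) starting at ψ = 0.5:
  ψ = 0.500: g = -0.0406, g' = -0.640 → ψ = 0.437
  ψ = 0.437: g = -0.0003, g' = -0.632 → ψ = 0.436
Converged at ψ = 0.436.
Compositions from xᵢ = zᵢ/(1+ψ(Kᵢ−1)), yᵢ = Kᵢxᵢ:
  methanol: x = 0.172, y = 0.402
  n-hexane: x = 0.144, y = 0.303
  toluene: x = 0.270, y = 0.156
  n-octane: x = 0.235, y = 0.088
  ethylbenzene: x = 0.180, y = 0.051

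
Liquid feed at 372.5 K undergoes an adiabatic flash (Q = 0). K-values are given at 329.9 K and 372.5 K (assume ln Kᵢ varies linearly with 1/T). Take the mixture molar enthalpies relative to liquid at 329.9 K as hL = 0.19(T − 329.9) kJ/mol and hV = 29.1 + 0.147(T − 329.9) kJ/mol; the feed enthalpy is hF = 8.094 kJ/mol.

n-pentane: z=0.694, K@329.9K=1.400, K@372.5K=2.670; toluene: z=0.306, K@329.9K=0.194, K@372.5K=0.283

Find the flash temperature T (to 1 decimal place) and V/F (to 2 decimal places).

T = 333.9 K, V/F = 0.25

Adiabatic flash: solve Rachford–Rice at each trial T, then check hF = ψ·hV(T) + (1−ψ)·hL(T).
  T = 329.9 K: K = (1.400, 0.194), RR gives ψ = 0.096, H_out = 2.795 kJ/mol
  T = 372.5 K: K = (2.670, 0.283), RR gives ψ = 0.785, H_out = 29.491 kJ/mol
  T = 351.2 K: K = (1.972, 0.237), RR gives ψ = 0.595, H_out = 20.806 kJ/mol
  T = 340.5 K: K = (1.669, 0.215), RR gives ψ = 0.427, H_out = 14.235 kJ/mol
  T = 335.2 K: K = (1.531, 0.204), RR gives ψ = 0.296, H_out = 9.545 kJ/mol
  T = 332.5 K: K = (1.463, 0.199), RR gives ψ = 0.206, H_out = 6.461 kJ/mol
  T = 333.9 K: K = (1.498, 0.202), RR gives ψ = 0.255, H_out = 8.136 kJ/mol
Linear interpolation between T = 332.5 (H_out = 6.461) and T = 333.9 (H_out = 8.136) on hF = 8.094 gives T ≈ 333.9 K, at which ψ = 0.25.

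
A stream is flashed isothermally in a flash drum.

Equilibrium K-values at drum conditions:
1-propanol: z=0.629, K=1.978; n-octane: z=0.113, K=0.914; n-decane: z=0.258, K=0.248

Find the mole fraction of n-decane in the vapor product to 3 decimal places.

y_n-decane = 0.122

Material balance + equilibrium reduce to Σ zᵢ(Kᵢ−1)/(1+β(Kᵢ−1)) = 0.
Feasibility: ΣzᵢKᵢ = 1.411, Σzᵢ/Kᵢ = 1.482 — both > 1, two phases present.
Newton–Raphson from β = 0.5:
  β = 0.500: g = 0.0921, g' = -0.647 → β = 0.642
  β = 0.642: g = -0.0077, g' = -0.774 → β = 0.632
Converged at β = 0.632.
Compositions from xᵢ = zᵢ/(1+β(Kᵢ−1)), yᵢ = Kᵢxᵢ:
  1-propanol: x = 0.389, y = 0.769
  n-octane: x = 0.119, y = 0.109
  n-decane: x = 0.492, y = 0.122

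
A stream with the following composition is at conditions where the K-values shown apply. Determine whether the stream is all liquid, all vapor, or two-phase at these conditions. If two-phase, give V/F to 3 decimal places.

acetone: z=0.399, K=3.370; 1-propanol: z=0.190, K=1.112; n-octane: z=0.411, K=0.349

ΣzᵢKᵢ = 1.699; Σzᵢ/Kᵢ = 1.467.
Both exceed 1, so a two-phase solution exists.
Rachford–Rice: g(ψ) = Σ zᵢ(Kᵢ−1)/(1+ψ(Kᵢ−1)) = 0.
Iterate (Newton) starting at ψ = 0.69:
  ψ = 0.690: g = -0.1072, g' = -0.899 → ψ = 0.571
  ψ = 0.571: g = -0.0038, g' = -0.848 → ψ = 0.566
Converged at ψ = 0.566.

two-phase, V/F = 0.566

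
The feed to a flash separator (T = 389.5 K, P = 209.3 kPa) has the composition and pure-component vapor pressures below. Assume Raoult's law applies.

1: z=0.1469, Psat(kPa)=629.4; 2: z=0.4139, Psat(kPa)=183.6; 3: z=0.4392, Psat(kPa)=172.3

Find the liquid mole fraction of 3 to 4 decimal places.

Raoult's law: Kᵢ = Pᵢˢᵃᵗ/P = Pᵢˢᵃᵗ/209.3.
  K_1 = 629.4/209.3 = 3.007167, K_2 = 183.6/209.3 = 0.877210, K_3 = 172.3/209.3 = 0.823220
Rachford–Rice: g(ψ) = Σ zᵢ(Kᵢ−1)/(1+ψ(Kᵢ−1)) = 0.
Check two-phase: ΣzᵢKᵢ = 1.1664 > 1 and Σzᵢ/Kᵢ = 1.0542 > 1, so g(0) = 0.1664 > 0 and g(1) = -0.0542 < 0.
Iterate (Newton) starting at ψ = 0.33:
  ψ = 0.3300: g = 0.04195, g' = -0.2364 → ψ = 0.5074
  ψ = 0.5074: g = 0.00658, g' = -0.1689 → ψ = 0.5464
  ψ = 0.5464: g = 0.00020, g' = -0.1586 → ψ = 0.5477
Converged at ψ = 0.5477.
Compositions from xᵢ = zᵢ/(1+ψ(Kᵢ−1)), yᵢ = Kᵢxᵢ:
  1: x = 0.0700, y = 0.2104
  2: x = 0.4437, y = 0.3893
  3: x = 0.4863, y = 0.4003

x_3 = 0.4863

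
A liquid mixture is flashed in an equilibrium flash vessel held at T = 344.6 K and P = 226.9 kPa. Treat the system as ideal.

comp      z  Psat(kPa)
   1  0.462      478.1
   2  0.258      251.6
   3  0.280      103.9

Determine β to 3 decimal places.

β = 0.868

Raoult's law: Kᵢ = Pᵢˢᵃᵗ/P = Pᵢˢᵃᵗ/226.9.
  K_1 = 478.1/226.9 = 2.10710, K_2 = 251.6/226.9 = 1.10886, K_3 = 103.9/226.9 = 0.45791
Let β = V/F and solve Σ zᵢ(Kᵢ−1)/(1+β(Kᵢ−1)) = 0.
Feasibility: ΣzᵢKᵢ = 1.388, Σzᵢ/Kᵢ = 1.063 — both > 1, two phases present.
Iterate (Newton) starting at β = 0.64:
  β = 0.640: g = 0.0932, g' = -0.390 → β = 0.879
  β = 0.879: g = -0.0052, g' = -0.448 → β = 0.868
Converged at β = 0.868.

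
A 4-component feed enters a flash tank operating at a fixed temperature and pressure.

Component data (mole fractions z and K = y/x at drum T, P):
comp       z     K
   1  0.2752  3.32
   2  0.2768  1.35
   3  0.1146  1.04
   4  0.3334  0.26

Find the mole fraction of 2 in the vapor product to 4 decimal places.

Let ψ = V/F and solve Σ zᵢ(Kᵢ−1)/(1+ψ(Kᵢ−1)) = 0.
Check two-phase: ΣzᵢKᵢ = 1.4932 > 1 and Σzᵢ/Kᵢ = 1.6804 > 1, so g(0) = 0.4932 > 0 and g(1) = -0.6804 < 0.
Iterate (Newton) starting at ψ = 0.33:
  ψ = 0.3300: g = 0.12656, g' = -0.8222 → ψ = 0.4839
  ψ = 0.4839: g = 0.00377, g' = -0.7968 → ψ = 0.4887
Converged at ψ = 0.4886.
Compositions from xᵢ = zᵢ/(1+ψ(Kᵢ−1)), yᵢ = Kᵢxᵢ:
  1: x = 0.1290, y = 0.4282
  2: x = 0.2364, y = 0.3191
  3: x = 0.1124, y = 0.1169
  4: x = 0.5222, y = 0.1358

y_2 = 0.3191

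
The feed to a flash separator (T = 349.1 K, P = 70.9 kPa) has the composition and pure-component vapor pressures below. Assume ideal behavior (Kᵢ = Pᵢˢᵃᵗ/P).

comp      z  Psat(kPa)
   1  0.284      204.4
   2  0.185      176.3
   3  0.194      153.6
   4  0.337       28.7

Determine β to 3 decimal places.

Raoult's law: Kᵢ = Pᵢˢᵃᵗ/P = Pᵢˢᵃᵗ/70.9.
  K_1 = 204.4/70.9 = 2.88293, K_2 = 176.3/70.9 = 2.48660, K_3 = 153.6/70.9 = 2.16643, K_4 = 28.7/70.9 = 0.40480
Rachford–Rice: g(β) = Σ zᵢ(Kᵢ−1)/(1+β(Kᵢ−1)) = 0.
g(0) = ΣzᵢKᵢ − 1 = 0.835 and g(1) = 1 − Σzᵢ/Kᵢ = -0.095, so a root lies in (0, 1).
Newton–Raphson from β = 0.5:
  β = 0.500: g = 0.2906, g' = -0.749 → β = 0.888
  β = 0.888: g = 0.0044, g' = -0.818 → β = 0.893
Converged at β = 0.893.

β = 0.893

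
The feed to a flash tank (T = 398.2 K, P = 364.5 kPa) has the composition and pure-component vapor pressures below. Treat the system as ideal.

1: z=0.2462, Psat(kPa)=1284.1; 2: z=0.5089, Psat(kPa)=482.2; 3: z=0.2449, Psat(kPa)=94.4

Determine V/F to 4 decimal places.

Raoult's law: Kᵢ = Pᵢˢᵃᵗ/P = Pᵢˢᵃᵗ/364.5.
  K_1 = 1284.1/364.5 = 3.522908, K_2 = 482.2/364.5 = 1.322908, K_3 = 94.4/364.5 = 0.258985
Material balance + equilibrium reduce to Σ zᵢ(Kᵢ−1)/(1+V/F(Kᵢ−1)) = 0.
Feasibility: ΣzᵢKᵢ = 1.6040, Σzᵢ/Kᵢ = 1.4002 — both > 1, two phases present.
Iterate (Newton) starting at V/F = 0.58:
  V/F = 0.5800: g = 0.07231, g' = -0.7095 → V/F = 0.6819
  V/F = 0.6819: g = -0.00384, g' = -0.7969 → V/F = 0.6771
Converged at V/F = 0.6771.

V/F = 0.6771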